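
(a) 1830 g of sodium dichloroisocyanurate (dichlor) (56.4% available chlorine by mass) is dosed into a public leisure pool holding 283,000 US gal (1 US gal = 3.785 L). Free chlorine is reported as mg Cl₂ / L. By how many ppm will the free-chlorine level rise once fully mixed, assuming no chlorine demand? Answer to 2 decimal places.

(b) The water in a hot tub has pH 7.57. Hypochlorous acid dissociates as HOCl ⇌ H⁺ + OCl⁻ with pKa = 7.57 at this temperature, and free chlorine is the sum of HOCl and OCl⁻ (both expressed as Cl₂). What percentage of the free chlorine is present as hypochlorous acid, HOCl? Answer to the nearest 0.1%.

(a) Volume: 283,000 US gal × 3.785 L/gal = 1,071,155 L.
(a) Available chlorine delivered: 1830 g × 0.564 = 1032 g as Cl₂.
(a) Concentration rise: 1032 g / 1,071,155 L = 0.9636 mg/L = 0.96 ppm.

(b) [OCl⁻]/[HOCl] = 10^(pH − pKa) = 10^(7.57 − 7.57) = 10^0.00 = 1.
(b) Fraction as HOCl = 1 / (1 + 1) = 0.5.

(a) 0.96 ppm; (b) 50.0%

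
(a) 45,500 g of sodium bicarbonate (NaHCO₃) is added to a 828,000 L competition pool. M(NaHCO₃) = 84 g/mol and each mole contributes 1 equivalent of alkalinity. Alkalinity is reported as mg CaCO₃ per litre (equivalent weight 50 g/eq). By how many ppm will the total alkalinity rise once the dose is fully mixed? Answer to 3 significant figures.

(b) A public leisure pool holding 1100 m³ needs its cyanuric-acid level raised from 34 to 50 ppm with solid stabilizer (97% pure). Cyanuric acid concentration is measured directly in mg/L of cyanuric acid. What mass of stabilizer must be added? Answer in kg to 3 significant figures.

(a) 32.7 ppm; (b) 18.1 kg

(a) Moles of NaHCO₃: 45,500 g ÷ 84 g/mol = 541.7 mol → 541.7 eq of alkalinity.
(a) As CaCO₃: 541.7 eq × 50 g/eq = 27,080 g.
(a) Rise: 27,080 g / 828,000 L × 1000 = 32.71 mg/L.

(b) Volume: 1100 m³ = 1,100,000 L.
(b) CYA to add: (50 − 34) = 16 mg/L × 1,100,000 L = 17,600 g cyanuric acid.
(b) At 97% purity: 17,600 / 0.97 = 18,140 g product.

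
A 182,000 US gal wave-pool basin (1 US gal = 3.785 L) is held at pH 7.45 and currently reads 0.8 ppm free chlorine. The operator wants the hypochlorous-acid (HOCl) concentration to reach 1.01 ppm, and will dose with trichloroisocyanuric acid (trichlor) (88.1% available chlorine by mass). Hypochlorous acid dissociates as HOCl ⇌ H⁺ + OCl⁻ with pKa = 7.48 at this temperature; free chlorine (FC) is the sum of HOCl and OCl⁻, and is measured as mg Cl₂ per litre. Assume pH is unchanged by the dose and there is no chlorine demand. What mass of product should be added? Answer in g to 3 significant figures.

901 g

Volume: 182,000 US gal × 3.785 L/gal = 688,870 L.
[OCl⁻]/[HOCl] = 10^(pH − pKa) = 10^(7.45 − 7.48) = 0.9333; fraction as HOCl = 1/(1 + 0.9333) = 0.5173.
Free chlorine required for 1.01 ppm HOCl: 1.01 / 0.5173 = 1.953 ppm.
FC to add: 1.953 − 0.8 = 1.153 mg/L as Cl₂.
Cl₂ equivalent: 1.153 mg/L × 688,870 L = 794 g.
Product at 88.1% available Cl: 794 / 0.881 = 901.2 g.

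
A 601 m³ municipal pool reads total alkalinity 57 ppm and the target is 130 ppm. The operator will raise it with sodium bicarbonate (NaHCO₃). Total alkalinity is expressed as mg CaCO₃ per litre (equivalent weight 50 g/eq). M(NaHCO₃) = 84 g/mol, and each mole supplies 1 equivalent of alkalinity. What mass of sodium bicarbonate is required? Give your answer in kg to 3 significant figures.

Volume: 601 m³ = 601,000 L.
Alkalinity to add: (130 − 57) = 73 mg/L as CaCO₃ × 601,000 L = 43,870 g as CaCO₃.
Equivalents: 43,870 g ÷ 50 g/eq = 877.5 eq.
NaHCO₃ supplies 1 eq per mole → 877.5 mol.
Mass: 877.5 mol × 84 g/mol = 73,710 g.

73.7 kg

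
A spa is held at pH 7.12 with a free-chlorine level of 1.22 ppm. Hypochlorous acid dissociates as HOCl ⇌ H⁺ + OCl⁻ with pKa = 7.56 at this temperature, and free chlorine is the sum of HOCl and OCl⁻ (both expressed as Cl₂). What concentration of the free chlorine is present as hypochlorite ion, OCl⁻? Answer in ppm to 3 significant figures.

[OCl⁻]/[HOCl] = 10^(pH − pKa) = 10^(7.12 − 7.56) = 10^-0.44 = 0.3631.
Fraction as HOCl = 1 / (1 + 0.3631) = 0.7336.
OCl⁻ = (1 − 0.7336) × 1.22 ppm = 0.325 ppm.

0.325 ppm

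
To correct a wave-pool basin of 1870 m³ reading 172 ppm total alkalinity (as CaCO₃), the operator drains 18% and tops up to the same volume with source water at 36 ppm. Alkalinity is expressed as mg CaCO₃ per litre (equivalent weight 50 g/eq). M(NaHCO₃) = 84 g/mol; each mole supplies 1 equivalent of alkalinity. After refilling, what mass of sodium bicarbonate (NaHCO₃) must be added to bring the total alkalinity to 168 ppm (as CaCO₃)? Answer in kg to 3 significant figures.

64.3 kg

Volume: 1870 m³ = 1,870,000 L.
After draining 18% and refilling: 172 × 0.82 + 36 × 0.18 = 147.52 ppm.
Deficit to target: 168 − 147.52 = 20.48 mg/L.
As CaCO₃: 20.48 mg/L × 1,870,000 L = 38,300 g; ÷ 50 g/eq ÷ 1 = 766 mol NaHCO₃.
Mass: 766 × 84 = 64,340 g.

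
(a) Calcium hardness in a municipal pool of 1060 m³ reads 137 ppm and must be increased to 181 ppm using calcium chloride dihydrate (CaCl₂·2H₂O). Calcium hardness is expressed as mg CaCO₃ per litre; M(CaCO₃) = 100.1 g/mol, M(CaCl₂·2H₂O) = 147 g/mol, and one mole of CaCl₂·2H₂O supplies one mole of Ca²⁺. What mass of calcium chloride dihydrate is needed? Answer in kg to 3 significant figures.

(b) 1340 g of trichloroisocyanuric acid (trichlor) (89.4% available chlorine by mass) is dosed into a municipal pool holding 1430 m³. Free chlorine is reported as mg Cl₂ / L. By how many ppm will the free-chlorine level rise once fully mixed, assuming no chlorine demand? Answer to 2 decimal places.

(a) 68.5 kg; (b) 0.84 ppm

(a) Volume: 1060 m³ = 1,060,000 L.
(a) Hardness to add: (181 − 137) = 44 mg/L as CaCO₃ × 1,060,000 L = 46,640 g as CaCO₃.
(a) Moles of Ca²⁺ (1 mol Ca²⁺ ≡ 1 mol CaCO₃): 46,640 / 100.1 g/mol = 465.9 mol.
(a) Mass of CaCl₂·2H₂O: 465.9 × 147 = 68,490 g.

(b) Volume: 1430 m³ = 1,430,000 L.
(b) Available chlorine delivered: 1340 g × 0.894 = 1198 g as Cl₂.
(b) Concentration rise: 1198 g / 1,430,000 L = 0.8377 mg/L = 0.84 ppm.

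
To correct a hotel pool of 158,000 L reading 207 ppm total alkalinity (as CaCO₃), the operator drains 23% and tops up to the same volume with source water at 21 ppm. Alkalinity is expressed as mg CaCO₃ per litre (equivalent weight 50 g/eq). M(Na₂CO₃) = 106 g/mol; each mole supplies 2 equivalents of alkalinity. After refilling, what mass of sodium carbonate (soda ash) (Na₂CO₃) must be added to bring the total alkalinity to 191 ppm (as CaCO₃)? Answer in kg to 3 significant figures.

After draining 23% and refilling: 207 × 0.77 + 21 × 0.23 = 164.22 ppm.
Deficit to target: 191 − 164.22 = 26.78 mg/L.
As CaCO₃: 26.78 mg/L × 158,000 L = 4231 g; ÷ 50 g/eq ÷ 2 = 42.31 mol Na₂CO₃.
Mass: 42.31 × 106 = 4485 g.

4.49 kg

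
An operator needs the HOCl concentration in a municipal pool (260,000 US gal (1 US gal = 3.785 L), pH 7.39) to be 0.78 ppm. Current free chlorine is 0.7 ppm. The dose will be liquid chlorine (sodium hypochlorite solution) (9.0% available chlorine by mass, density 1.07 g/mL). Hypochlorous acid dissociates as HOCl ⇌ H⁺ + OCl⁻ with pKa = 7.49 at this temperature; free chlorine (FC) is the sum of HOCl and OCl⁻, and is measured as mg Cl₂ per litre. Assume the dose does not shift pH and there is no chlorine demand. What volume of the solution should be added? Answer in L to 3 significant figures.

7.15 L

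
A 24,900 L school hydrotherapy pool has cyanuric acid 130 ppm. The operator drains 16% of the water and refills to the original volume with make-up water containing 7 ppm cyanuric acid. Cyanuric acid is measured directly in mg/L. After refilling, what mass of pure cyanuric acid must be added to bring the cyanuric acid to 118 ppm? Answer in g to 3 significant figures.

After draining 16% and refilling: 130 × 0.84 + 7 × 0.16 = 110.32 ppm.
Deficit to target: 118 − 110.32 = 7.68 mg/L.
Mass: 7.68 mg/L × 24,900 L = 191.2 g cyanuric acid.

191 g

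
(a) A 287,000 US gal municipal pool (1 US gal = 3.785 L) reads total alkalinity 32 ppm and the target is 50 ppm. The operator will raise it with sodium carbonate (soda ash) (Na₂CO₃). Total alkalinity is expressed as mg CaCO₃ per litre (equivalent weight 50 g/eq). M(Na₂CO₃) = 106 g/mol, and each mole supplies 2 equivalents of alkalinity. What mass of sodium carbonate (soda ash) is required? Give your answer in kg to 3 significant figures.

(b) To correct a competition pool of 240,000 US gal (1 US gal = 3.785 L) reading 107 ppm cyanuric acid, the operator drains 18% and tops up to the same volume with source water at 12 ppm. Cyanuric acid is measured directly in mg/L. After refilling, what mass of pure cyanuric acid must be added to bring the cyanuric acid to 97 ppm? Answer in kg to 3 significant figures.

(a) Volume: 287,000 US gal × 3.785 L/gal = 1,086,295 L.
(a) Alkalinity to add: (50 − 32) = 18 mg/L as CaCO₃ × 1,086,295 L = 19,550 g as CaCO₃.
(a) Equivalents: 19,550 g ÷ 50 g/eq = 391.1 eq.
(a) Each mole of Na₂CO₃ supplies 2 eq, so 391.1 / 2 = 195.5 mol.
(a) Mass: 195.5 mol × 106 g/mol = 20,730 g.

(b) Volume: 240,000 US gal × 3.785 L/gal = 908,400 L.
(b) After draining 18% and refilling: 107 × 0.82 + 12 × 0.18 = 89.9 ppm.
(b) Deficit to target: 97 − 89.9 = 7.1 mg/L.
(b) Mass: 7.1 mg/L × 908,400 L = 6450 g cyanuric acid.

(a) 20.7 kg; (b) 6.45 kg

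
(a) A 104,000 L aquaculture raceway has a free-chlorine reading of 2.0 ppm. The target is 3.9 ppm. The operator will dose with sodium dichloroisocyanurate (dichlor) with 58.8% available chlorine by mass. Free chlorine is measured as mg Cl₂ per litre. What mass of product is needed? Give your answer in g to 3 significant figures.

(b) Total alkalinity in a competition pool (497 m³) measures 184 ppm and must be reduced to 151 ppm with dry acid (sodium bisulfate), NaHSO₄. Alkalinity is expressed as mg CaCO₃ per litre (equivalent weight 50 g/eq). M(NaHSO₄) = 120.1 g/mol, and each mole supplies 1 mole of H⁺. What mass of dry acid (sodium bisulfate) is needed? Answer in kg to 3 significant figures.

(a) 336 g; (b) 39.4 kg

(a) Chlorine deficit: 3.9 − 2.0 = 1.9 ppm = 1.9 mg/L as Cl₂.
(a) Cl₂ equivalent needed: 1.9 mg/L × 104,000 L = 197,600 mg = 197.6 g.
(a) Product at 58.8% available chlorine: 197.6 / 0.588 = 336.1 g.

(b) Volume: 497 m³ = 497,000 L.
(b) Alkalinity to neutralize: (184 − 151) = 33 mg/L as CaCO₃ × 497,000 L = 16,400 g as CaCO₃.
(b) Equivalents of H⁺ required: 16,400 ÷ 50 g/eq = 328 eq = 328 mol NaHSO₄.
(b) Mass of NaHSO₄: 328 × 120.1 = 39,400 g.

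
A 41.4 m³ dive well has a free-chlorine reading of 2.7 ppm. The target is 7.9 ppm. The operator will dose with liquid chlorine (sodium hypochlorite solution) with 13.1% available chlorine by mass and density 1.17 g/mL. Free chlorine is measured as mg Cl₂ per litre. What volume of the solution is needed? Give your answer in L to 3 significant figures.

1.40 L

Volume: 41.4 m³ = 41,400 L.
Chlorine deficit: 7.9 − 2.7 = 5.2 ppm = 5.2 mg/L as Cl₂.
Cl₂ equivalent needed: 5.2 mg/L × 41,400 L = 215,300 mg = 215.3 g.
Product at 13.1% available chlorine: 215.3 / 0.131 = 1643 g.
Volume at density 1.17 g/mL: 1643 g ÷ 1.17 g/mL = 1405 mL.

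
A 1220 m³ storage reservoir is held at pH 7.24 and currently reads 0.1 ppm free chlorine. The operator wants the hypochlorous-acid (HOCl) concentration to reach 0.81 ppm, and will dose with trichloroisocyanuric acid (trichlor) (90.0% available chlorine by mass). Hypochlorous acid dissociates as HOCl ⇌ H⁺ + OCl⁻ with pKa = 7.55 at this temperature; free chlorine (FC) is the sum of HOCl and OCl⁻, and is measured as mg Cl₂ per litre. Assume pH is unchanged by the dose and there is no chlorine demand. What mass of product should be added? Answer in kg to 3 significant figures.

1.50 kg

Volume: 1220 m³ = 1,220,000 L.
[OCl⁻]/[HOCl] = 10^(pH − pKa) = 10^(7.24 − 7.55) = 0.4898; fraction as HOCl = 1/(1 + 0.4898) = 0.6712.
Free chlorine required for 0.81 ppm HOCl: 0.81 / 0.6712 = 1.207 ppm.
FC to add: 1.207 − 0.1 = 1.107 mg/L as Cl₂.
Cl₂ equivalent: 1.107 mg/L × 1,220,000 L = 1350 g.
Product at 90.0% available Cl: 1350 / 0.9 = 1500 g.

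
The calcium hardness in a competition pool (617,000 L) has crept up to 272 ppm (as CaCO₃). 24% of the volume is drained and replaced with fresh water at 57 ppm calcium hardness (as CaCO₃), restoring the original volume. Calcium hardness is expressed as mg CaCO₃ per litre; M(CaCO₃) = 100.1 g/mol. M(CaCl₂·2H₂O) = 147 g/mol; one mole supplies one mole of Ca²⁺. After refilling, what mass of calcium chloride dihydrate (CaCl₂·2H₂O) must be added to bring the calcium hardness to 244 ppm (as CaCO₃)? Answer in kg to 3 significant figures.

After draining 24% and refilling: 272 × 0.76 + 57 × 0.24 = 220.4 ppm.
Deficit to target: 244 − 220.4 = 23.6 mg/L.
As CaCO₃: 23.6 mg/L × 617,000 L = 14,560 g; ÷ 100.1 = 145.5 mol Ca²⁺.
Mass: 145.5 × 147 = 21,380 g.

21.4 kg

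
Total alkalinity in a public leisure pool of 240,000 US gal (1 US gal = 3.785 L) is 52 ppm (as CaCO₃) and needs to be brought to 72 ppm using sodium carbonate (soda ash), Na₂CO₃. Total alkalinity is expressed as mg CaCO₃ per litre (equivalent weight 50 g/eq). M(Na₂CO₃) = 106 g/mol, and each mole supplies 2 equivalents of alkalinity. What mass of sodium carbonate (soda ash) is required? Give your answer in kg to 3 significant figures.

19.3 kg

Volume: 240,000 US gal × 3.785 L/gal = 908,400 L.
Alkalinity to add: (72 − 52) = 20 mg/L as CaCO₃ × 908,400 L = 18,170 g as CaCO₃.
Equivalents: 18,170 g ÷ 50 g/eq = 363.4 eq.
Each mole of Na₂CO₃ supplies 2 eq, so 363.4 / 2 = 181.7 mol.
Mass: 181.7 mol × 106 g/mol = 19,260 g.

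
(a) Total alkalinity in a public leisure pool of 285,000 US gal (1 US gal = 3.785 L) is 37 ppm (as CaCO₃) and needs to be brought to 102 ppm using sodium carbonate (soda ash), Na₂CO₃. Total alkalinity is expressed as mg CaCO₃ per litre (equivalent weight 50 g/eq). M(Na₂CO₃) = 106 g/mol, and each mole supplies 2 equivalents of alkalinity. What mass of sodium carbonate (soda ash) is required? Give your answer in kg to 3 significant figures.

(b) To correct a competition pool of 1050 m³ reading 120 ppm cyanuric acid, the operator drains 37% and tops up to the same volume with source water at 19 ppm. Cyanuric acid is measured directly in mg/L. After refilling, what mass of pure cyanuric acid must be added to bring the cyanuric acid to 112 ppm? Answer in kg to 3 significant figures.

(a) Volume: 285,000 US gal × 3.785 L/gal = 1,078,725 L.
(a) Alkalinity to add: (102 − 37) = 65 mg/L as CaCO₃ × 1,078,725 L = 70,120 g as CaCO₃.
(a) Equivalents: 70,120 g ÷ 50 g/eq = 1402 eq.
(a) Each mole of Na₂CO₃ supplies 2 eq, so 1402 / 2 = 701.2 mol.
(a) Mass: 701.2 mol × 106 g/mol = 74,320 g.

(b) Volume: 1050 m³ = 1,050,000 L.
(b) After draining 37% and refilling: 120 × 0.63 + 19 × 0.37 = 82.63 ppm.
(b) Deficit to target: 112 − 82.63 = 29.37 mg/L.
(b) Mass: 29.37 mg/L × 1,050,000 L = 30,840 g cyanuric acid.

(a) 74.3 kg; (b) 30.8 kg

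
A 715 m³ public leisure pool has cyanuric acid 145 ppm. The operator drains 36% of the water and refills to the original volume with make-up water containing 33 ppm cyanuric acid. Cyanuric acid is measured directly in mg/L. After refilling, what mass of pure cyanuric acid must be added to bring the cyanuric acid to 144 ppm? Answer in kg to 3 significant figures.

28.1 kg

Volume: 715 m³ = 715,000 L.
After draining 36% and refilling: 145 × 0.64 + 33 × 0.36 = 104.68 ppm.
Deficit to target: 144 − 104.68 = 39.32 mg/L.
Mass: 39.32 mg/L × 715,000 L = 28,110 g cyanuric acid.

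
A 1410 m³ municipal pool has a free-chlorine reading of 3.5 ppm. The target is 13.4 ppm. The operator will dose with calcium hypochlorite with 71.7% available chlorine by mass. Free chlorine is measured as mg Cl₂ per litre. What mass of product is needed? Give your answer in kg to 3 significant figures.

19.5 kg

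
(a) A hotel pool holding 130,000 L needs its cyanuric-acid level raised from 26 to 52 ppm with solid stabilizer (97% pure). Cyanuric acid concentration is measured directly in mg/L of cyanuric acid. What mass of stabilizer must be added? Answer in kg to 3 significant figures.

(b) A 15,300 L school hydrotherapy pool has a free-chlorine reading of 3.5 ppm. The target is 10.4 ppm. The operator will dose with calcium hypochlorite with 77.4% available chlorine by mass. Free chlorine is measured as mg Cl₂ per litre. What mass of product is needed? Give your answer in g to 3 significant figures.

(a) 3.48 kg; (b) 136 g

(a) CYA to add: (52 − 26) = 26 mg/L × 130,000 L = 3380 g cyanuric acid.
(a) At 97% purity: 3380 / 0.97 = 3485 g product.

(b) Chlorine deficit: 10.4 − 3.5 = 6.9 ppm = 6.9 mg/L as Cl₂.
(b) Cl₂ equivalent needed: 6.9 mg/L × 15,300 L = 105,600 mg = 105.6 g.
(b) Product at 77.4% available chlorine: 105.6 / 0.774 = 136.4 g.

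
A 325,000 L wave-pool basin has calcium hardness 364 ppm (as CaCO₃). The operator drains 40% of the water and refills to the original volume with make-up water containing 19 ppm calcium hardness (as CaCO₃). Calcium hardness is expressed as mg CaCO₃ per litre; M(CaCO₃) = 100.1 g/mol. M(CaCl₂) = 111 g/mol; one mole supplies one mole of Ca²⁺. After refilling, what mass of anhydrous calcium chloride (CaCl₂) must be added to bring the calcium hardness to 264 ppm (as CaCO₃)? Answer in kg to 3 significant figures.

13.7 kg

After draining 40% and refilling: 364 × 0.60 + 19 × 0.40 = 226 ppm.
Deficit to target: 264 − 226 = 38 mg/L.
As CaCO₃: 38 mg/L × 325,000 L = 12,350 g; ÷ 100.1 = 123.4 mol Ca²⁺.
Mass: 123.4 × 111 = 13,690 g.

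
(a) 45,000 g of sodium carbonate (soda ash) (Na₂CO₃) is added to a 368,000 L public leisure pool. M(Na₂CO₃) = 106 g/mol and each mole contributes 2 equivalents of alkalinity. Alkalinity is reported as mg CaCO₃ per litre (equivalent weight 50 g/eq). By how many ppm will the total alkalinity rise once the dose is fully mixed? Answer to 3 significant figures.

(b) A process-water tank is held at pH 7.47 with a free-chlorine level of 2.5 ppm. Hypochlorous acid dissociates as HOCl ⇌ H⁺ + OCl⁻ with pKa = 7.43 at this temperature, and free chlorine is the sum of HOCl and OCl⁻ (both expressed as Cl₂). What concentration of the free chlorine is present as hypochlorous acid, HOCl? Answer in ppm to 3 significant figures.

(a) 115 ppm; (b) 1.19 ppm

(a) Moles of Na₂CO₃: 45,000 g ÷ 106 g/mol = 424.5 mol → 849.1 eq of alkalinity.
(a) As CaCO₃: 849.1 eq × 50 g/eq = 42,450 g.
(a) Rise: 42,450 g / 368,000 L × 1000 = 115.4 mg/L.

(b) [OCl⁻]/[HOCl] = 10^(pH − pKa) = 10^(7.47 − 7.43) = 10^0.04 = 1.096.
(b) Fraction as HOCl = 1 / (1 + 1.096) = 0.477.
(b) HOCl = 0.477 × 2.5 ppm = 1.192 ppm.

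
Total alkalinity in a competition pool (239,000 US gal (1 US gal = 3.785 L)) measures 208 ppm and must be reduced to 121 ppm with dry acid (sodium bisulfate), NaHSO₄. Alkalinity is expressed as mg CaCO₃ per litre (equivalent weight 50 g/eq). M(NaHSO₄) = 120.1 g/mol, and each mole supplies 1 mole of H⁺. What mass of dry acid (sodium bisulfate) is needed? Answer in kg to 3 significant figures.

Volume: 239,000 US gal × 3.785 L/gal = 904,615 L.
Alkalinity to neutralize: (208 − 121) = 87 mg/L as CaCO₃ × 904,615 L = 78,700 g as CaCO₃.
Equivalents of H⁺ required: 78,700 ÷ 50 g/eq = 1574 eq = 1574 mol NaHSO₄.
Mass of NaHSO₄: 1574 × 120.1 = 189,000 g.

189 kg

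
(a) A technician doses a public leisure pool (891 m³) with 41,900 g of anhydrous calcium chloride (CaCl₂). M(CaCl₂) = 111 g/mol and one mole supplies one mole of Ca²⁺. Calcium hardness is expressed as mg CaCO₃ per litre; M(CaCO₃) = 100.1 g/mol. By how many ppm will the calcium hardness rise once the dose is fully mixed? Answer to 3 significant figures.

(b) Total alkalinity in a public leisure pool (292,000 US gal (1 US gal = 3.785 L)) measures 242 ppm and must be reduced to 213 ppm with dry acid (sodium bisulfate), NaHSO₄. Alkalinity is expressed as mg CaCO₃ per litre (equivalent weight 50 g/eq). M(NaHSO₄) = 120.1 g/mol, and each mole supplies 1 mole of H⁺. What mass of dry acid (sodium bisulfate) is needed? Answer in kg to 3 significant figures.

(a) Volume: 891 m³ = 891,000 L.
(a) Moles of Ca²⁺: 41,900 g ÷ 111 g/mol = 377.5 mol.
(a) As CaCO₃: 377.5 mol × 100.1 g/mol = 37,790 g.
(a) Rise: 37,790 g / 891,000 L × 1000 = 42.41 mg/L.

(b) Volume: 292,000 US gal × 3.785 L/gal = 1,105,220 L.
(b) Alkalinity to neutralize: (242 − 213) = 29 mg/L as CaCO₃ × 1,105,220 L = 32,050 g as CaCO₃.
(b) Equivalents of H⁺ required: 32,050 ÷ 50 g/eq = 641 eq = 641 mol NaHSO₄.
(b) Mass of NaHSO₄: 641 × 120.1 = 76,990 g.

(a) 42.4 ppm; (b) 77.0 kg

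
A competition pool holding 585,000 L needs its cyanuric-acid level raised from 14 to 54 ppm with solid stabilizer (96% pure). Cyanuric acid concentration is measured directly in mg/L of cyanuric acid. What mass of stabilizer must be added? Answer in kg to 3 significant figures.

24.4 kg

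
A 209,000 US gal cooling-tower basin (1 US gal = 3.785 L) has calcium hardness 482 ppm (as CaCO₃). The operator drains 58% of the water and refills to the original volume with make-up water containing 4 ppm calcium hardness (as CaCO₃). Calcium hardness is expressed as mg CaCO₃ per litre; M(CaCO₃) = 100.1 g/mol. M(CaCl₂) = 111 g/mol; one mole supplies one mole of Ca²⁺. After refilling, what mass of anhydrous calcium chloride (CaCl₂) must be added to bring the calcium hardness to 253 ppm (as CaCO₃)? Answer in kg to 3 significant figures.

42.3 kg

Volume: 209,000 US gal × 3.785 L/gal = 791,065 L.
After draining 58% and refilling: 482 × 0.42 + 4 × 0.58 = 204.76 ppm.
Deficit to target: 253 − 204.76 = 48.24 mg/L.
As CaCO₃: 48.24 mg/L × 791,065 L = 38,160 g; ÷ 100.1 = 381.2 mol Ca²⁺.
Mass: 381.2 × 111 = 42,320 g.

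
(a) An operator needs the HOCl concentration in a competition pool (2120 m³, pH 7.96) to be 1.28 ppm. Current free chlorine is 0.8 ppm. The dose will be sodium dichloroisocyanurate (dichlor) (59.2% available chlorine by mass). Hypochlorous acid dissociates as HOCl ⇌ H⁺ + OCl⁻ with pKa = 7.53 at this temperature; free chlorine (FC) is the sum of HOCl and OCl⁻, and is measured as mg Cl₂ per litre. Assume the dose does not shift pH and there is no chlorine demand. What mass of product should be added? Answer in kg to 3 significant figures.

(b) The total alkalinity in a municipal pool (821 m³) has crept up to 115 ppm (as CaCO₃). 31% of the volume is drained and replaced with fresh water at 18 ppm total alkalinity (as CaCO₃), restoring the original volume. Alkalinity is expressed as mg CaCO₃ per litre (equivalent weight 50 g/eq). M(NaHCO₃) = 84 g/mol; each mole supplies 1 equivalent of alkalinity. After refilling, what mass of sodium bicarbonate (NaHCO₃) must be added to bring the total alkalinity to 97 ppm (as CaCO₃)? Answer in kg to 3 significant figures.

(a) Volume: 2120 m³ = 2,120,000 L.
(a) [OCl⁻]/[HOCl] = 10^(pH − pKa) = 10^(7.96 − 7.53) = 2.692; fraction as HOCl = 1/(1 + 2.692) = 0.2709.
(a) Free chlorine required for 1.28 ppm HOCl: 1.28 / 0.2709 = 4.725 ppm.
(a) FC to add: 4.725 − 0.8 = 3.925 mg/L as Cl₂.
(a) Cl₂ equivalent: 3.925 mg/L × 2,120,000 L = 8321 g.
(a) Product at 59.2% available Cl: 8321 / 0.592 = 14,060 g.

(b) Volume: 821 m³ = 821,000 L.
(b) After draining 31% and refilling: 115 × 0.69 + 18 × 0.31 = 84.93 ppm.
(b) Deficit to target: 97 − 84.93 = 12.07 mg/L.
(b) As CaCO₃: 12.07 mg/L × 821,000 L = 9909 g; ÷ 50 g/eq ÷ 1 = 198.2 mol NaHCO₃.
(b) Mass: 198.2 × 84 = 16,650 g.

(a) 14.1 kg; (b) 16.6 kg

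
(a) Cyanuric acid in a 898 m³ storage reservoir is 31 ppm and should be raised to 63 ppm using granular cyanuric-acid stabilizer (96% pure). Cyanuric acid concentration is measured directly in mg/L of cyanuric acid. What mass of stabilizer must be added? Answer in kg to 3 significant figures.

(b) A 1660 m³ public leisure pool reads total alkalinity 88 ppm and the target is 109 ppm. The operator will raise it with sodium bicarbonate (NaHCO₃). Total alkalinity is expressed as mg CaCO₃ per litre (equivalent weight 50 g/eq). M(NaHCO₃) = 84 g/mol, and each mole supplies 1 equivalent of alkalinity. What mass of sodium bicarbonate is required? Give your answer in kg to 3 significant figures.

(a) Volume: 898 m³ = 898,000 L.
(a) CYA to add: (63 − 31) = 32 mg/L × 898,000 L = 28,740 g cyanuric acid.
(a) At 96% purity: 28,740 / 0.96 = 29,930 g product.

(b) Volume: 1660 m³ = 1,660,000 L.
(b) Alkalinity to add: (109 − 88) = 21 mg/L as CaCO₃ × 1,660,000 L = 34,860 g as CaCO₃.
(b) Equivalents: 34,860 g ÷ 50 g/eq = 697.2 eq.
(b) NaHCO₃ supplies 1 eq per mole → 697.2 mol.
(b) Mass: 697.2 mol × 84 g/mol = 58,560 g.

(a) 29.9 kg; (b) 58.6 kg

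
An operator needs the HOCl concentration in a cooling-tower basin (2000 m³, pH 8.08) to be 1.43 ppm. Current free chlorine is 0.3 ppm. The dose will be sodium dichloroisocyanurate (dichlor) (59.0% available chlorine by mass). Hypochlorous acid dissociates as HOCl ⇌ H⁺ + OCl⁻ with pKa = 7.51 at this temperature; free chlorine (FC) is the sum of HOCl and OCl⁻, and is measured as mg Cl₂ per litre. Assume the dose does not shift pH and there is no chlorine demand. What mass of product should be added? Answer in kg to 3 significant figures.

Volume: 2000 m³ = 2,000,000 L.
[OCl⁻]/[HOCl] = 10^(pH − pKa) = 10^(8.08 − 7.51) = 3.715; fraction as HOCl = 1/(1 + 3.715) = 0.2121.
Free chlorine required for 1.43 ppm HOCl: 1.43 / 0.2121 = 6.743 ppm.
FC to add: 6.743 − 0.3 = 6.443 mg/L as Cl₂.
Cl₂ equivalent: 6.443 mg/L × 2,000,000 L = 12,890 g.
Product at 59.0% available Cl: 12,890 / 0.59 = 21,840 g.

21.8 kg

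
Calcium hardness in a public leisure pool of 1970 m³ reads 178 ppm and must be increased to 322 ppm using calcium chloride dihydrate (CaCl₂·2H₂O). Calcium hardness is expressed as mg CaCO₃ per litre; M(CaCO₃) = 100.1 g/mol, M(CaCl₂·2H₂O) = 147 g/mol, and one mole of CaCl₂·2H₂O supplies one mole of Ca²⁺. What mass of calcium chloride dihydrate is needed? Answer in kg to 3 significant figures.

Volume: 1970 m³ = 1,970,000 L.
Hardness to add: (322 − 178) = 144 mg/L as CaCO₃ × 1,970,000 L = 283,700 g as CaCO₃.
Moles of Ca²⁺ (1 mol Ca²⁺ ≡ 1 mol CaCO₃): 283,700 / 100.1 g/mol = 2834 mol.
Mass of CaCl₂·2H₂O: 2834 × 147 = 416,600 g.

417 kg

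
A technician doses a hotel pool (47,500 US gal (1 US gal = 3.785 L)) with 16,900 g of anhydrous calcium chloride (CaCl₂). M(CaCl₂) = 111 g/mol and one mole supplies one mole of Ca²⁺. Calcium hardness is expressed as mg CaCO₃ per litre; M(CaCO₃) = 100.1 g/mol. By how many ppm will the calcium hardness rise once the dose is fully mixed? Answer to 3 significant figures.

84.8 ppm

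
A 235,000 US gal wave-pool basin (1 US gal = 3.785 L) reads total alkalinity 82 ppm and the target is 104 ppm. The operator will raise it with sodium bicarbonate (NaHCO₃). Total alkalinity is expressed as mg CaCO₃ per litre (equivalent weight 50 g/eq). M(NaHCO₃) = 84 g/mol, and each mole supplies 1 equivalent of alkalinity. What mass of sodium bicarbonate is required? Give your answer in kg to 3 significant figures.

32.9 kg

Volume: 235,000 US gal × 3.785 L/gal = 889,475 L.
Alkalinity to add: (104 − 82) = 22 mg/L as CaCO₃ × 889,475 L = 19,570 g as CaCO₃.
Equivalents: 19,570 g ÷ 50 g/eq = 391.4 eq.
NaHCO₃ supplies 1 eq per mole → 391.4 mol.
Mass: 391.4 mol × 84 g/mol = 32,870 g.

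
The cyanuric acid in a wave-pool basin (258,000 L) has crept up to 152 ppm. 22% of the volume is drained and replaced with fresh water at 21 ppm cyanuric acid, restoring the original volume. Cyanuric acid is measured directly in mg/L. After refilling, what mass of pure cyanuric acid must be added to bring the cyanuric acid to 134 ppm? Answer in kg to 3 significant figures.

2.79 kg

After draining 22% and refilling: 152 × 0.78 + 21 × 0.22 = 123.18 ppm.
Deficit to target: 134 − 123.18 = 10.82 mg/L.
Mass: 10.82 mg/L × 258,000 L = 2792 g cyanuric acid.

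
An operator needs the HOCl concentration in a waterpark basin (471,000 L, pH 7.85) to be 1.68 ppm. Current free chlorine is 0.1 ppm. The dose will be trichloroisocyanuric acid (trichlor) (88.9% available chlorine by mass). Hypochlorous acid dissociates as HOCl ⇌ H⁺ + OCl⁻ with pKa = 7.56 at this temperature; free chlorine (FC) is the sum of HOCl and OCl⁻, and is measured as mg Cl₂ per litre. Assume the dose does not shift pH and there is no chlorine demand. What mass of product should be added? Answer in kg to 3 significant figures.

2.57 kg

[OCl⁻]/[HOCl] = 10^(pH − pKa) = 10^(7.85 − 7.56) = 1.95; fraction as HOCl = 1/(1 + 1.95) = 0.339.
Free chlorine required for 1.68 ppm HOCl: 1.68 / 0.339 = 4.956 ppm.
FC to add: 4.956 − 0.1 = 4.856 mg/L as Cl₂.
Cl₂ equivalent: 4.856 mg/L × 471,000 L = 2287 g.
Product at 88.9% available Cl: 2287 / 0.889 = 2573 g.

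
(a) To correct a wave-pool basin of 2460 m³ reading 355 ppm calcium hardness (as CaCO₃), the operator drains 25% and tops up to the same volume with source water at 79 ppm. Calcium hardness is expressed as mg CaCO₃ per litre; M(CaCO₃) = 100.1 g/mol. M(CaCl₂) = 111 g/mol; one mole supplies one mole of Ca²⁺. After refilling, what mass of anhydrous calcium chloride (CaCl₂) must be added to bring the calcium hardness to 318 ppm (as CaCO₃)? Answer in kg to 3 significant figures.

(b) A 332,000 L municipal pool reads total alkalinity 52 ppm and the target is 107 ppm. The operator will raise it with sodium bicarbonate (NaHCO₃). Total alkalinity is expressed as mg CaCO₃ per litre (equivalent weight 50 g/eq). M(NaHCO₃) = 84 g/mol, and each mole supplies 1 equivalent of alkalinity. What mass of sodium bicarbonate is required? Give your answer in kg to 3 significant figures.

(a) 87.3 kg; (b) 30.7 kg

(a) Volume: 2460 m³ = 2,460,000 L.
(a) After draining 25% and refilling: 355 × 0.75 + 79 × 0.25 = 286 ppm.
(a) Deficit to target: 318 − 286 = 32 mg/L.
(a) As CaCO₃: 32 mg/L × 2,460,000 L = 78,720 g; ÷ 100.1 = 786.4 mol Ca²⁺.
(a) Mass: 786.4 × 111 = 87,290 g.

(b) Alkalinity to add: (107 − 52) = 55 mg/L as CaCO₃ × 332,000 L = 18,260 g as CaCO₃.
(b) Equivalents: 18,260 g ÷ 50 g/eq = 365.2 eq.
(b) NaHCO₃ supplies 1 eq per mole → 365.2 mol.
(b) Mass: 365.2 mol × 84 g/mol = 30,680 g.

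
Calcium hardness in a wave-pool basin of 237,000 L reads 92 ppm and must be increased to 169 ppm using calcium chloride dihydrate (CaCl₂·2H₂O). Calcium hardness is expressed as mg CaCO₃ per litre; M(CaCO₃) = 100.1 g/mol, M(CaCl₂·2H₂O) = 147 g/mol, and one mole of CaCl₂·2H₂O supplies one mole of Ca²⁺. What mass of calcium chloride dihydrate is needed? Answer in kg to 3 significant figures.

26.8 kg

Hardness to add: (169 − 92) = 77 mg/L as CaCO₃ × 237,000 L = 18,250 g as CaCO₃.
Moles of Ca²⁺ (1 mol Ca²⁺ ≡ 1 mol CaCO₃): 18,250 / 100.1 g/mol = 182.3 mol.
Mass of CaCl₂·2H₂O: 182.3 × 147 = 26,800 g.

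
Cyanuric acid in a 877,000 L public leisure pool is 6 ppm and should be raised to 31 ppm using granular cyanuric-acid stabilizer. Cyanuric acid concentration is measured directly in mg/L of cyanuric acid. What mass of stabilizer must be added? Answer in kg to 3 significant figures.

21.9 kg

CYA to add: (31 − 6) = 25 mg/L × 877,000 L = 21,920 g cyanuric acid.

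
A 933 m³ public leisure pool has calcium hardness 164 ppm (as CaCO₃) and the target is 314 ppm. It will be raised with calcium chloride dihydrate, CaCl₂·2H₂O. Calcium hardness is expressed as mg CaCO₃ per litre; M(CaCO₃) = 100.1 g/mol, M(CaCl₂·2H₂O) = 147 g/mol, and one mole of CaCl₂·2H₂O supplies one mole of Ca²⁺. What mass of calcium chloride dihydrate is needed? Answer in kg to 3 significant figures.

Volume: 933 m³ = 933,000 L.
Hardness to add: (314 − 164) = 150 mg/L as CaCO₃ × 933,000 L = 140,000 g as CaCO₃.
Moles of Ca²⁺ (1 mol Ca²⁺ ≡ 1 mol CaCO₃): 140,000 / 100.1 g/mol = 1398 mol.
Mass of CaCl₂·2H₂O: 1398 × 147 = 205,500 g.

206 kg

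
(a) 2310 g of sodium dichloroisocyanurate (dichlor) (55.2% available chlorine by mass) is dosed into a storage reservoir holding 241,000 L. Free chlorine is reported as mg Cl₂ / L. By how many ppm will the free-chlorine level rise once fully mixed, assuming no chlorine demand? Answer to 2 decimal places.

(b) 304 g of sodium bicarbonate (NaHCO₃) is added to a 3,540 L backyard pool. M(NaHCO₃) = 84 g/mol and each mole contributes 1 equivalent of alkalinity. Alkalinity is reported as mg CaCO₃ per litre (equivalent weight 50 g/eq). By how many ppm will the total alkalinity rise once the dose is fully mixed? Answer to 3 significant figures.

(a) 5.29 ppm; (b) 51.1 ppm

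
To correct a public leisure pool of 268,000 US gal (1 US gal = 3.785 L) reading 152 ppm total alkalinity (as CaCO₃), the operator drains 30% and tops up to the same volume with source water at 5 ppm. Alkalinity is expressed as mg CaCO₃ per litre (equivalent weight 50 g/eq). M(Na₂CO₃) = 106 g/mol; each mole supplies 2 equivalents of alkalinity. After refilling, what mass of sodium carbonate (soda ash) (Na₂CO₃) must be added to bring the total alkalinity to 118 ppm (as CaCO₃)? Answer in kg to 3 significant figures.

10.9 kg

Volume: 268,000 US gal × 3.785 L/gal = 1,014,380 L.
After draining 30% and refilling: 152 × 0.70 + 5 × 0.30 = 107.9 ppm.
Deficit to target: 118 − 107.9 = 10.1 mg/L.
As CaCO₃: 10.1 mg/L × 1,014,380 L = 10,250 g; ÷ 50 g/eq ÷ 2 = 102.5 mol Na₂CO₃.
Mass: 102.5 × 106 = 10,860 g.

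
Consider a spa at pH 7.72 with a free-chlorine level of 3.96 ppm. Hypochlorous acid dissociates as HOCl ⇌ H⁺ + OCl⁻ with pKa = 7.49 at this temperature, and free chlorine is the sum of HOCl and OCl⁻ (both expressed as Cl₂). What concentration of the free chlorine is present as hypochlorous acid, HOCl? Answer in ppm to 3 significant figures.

1.47 ppm

[OCl⁻]/[HOCl] = 10^(pH − pKa) = 10^(7.72 − 7.49) = 10^0.23 = 1.698.
Fraction as HOCl = 1 / (1 + 1.698) = 0.3706.
HOCl = 0.3706 × 3.96 ppm = 1.468 ppm.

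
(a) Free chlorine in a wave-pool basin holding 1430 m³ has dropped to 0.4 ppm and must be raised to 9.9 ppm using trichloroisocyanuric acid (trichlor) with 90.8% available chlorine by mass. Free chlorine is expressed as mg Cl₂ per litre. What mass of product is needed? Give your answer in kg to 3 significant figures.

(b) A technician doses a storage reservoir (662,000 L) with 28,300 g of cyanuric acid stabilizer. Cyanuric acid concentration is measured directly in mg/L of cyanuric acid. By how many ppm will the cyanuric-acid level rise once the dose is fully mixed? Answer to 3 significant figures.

(a) Volume: 1430 m³ = 1,430,000 L.
(a) Chlorine deficit: 9.9 − 0.4 = 9.5 ppm = 9.5 mg/L as Cl₂.
(a) Cl₂ equivalent needed: 9.5 mg/L × 1,430,000 L = 13,580,000 mg = 13,580 g.
(a) Product at 90.8% available chlorine: 13,580 / 0.908 = 14,960 g.

(b) Rise: 28,300 g / 662,000 L × 1000 = 42.75 mg/L.

(a) 15.0 kg; (b) 42.7 ppm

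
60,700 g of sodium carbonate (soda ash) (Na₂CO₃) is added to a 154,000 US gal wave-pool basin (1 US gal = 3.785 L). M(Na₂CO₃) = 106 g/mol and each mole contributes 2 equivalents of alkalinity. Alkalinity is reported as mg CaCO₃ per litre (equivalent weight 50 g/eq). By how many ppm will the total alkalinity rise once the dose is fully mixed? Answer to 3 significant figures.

98.2 ppm

Volume: 154,000 US gal × 3.785 L/gal = 582,890 L.
Moles of Na₂CO₃: 60,700 g ÷ 106 g/mol = 572.6 mol → 1145 eq of alkalinity.
As CaCO₃: 1145 eq × 50 g/eq = 57,260 g.
Rise: 57,260 g / 582,890 L × 1000 = 98.24 mg/L.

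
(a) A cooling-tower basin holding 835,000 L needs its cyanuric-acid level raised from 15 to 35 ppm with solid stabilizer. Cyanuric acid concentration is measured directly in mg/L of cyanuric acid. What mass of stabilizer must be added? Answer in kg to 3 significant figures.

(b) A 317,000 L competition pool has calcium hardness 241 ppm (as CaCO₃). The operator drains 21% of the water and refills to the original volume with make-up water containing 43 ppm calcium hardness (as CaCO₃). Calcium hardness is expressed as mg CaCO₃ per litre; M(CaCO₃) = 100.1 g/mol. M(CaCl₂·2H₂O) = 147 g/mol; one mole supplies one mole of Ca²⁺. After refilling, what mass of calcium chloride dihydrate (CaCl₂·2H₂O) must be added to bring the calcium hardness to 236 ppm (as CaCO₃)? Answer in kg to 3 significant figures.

(a) 16.7 kg; (b) 17.0 kg

(a) CYA to add: (35 − 15) = 20 mg/L × 835,000 L = 16,700 g cyanuric acid.

(b) After draining 21% and refilling: 241 × 0.79 + 43 × 0.21 = 199.42 ppm.
(b) Deficit to target: 236 − 199.42 = 36.58 mg/L.
(b) As CaCO₃: 36.58 mg/L × 317,000 L = 11,600 g; ÷ 100.1 = 115.8 mol Ca²⁺.
(b) Mass: 115.8 × 147 = 17,030 g.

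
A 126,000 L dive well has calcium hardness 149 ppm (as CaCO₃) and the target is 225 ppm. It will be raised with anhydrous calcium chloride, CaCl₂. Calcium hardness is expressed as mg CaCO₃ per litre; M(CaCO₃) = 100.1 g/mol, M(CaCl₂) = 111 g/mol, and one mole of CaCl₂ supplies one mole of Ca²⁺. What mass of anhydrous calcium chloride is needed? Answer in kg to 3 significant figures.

10.6 kg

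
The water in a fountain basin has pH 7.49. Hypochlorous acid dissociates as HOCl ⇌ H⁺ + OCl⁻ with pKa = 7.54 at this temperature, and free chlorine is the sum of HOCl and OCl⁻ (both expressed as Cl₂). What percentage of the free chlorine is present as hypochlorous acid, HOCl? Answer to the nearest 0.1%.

[OCl⁻]/[HOCl] = 10^(pH − pKa) = 10^(7.49 − 7.54) = 10^-0.05 = 0.8913.
Fraction as HOCl = 1 / (1 + 0.8913) = 0.5288.

52.9%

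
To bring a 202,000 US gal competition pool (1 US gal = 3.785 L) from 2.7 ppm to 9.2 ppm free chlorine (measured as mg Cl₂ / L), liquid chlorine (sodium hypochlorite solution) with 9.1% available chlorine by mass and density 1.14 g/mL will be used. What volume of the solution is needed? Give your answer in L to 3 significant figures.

Volume: 202,000 US gal × 3.785 L/gal = 764,570 L.
Chlorine deficit: 9.2 − 2.7 = 6.5 ppm = 6.5 mg/L as Cl₂.
Cl₂ equivalent needed: 6.5 mg/L × 764,570 L = 4,970,000 mg = 4970 g.
Product at 9.1% available chlorine: 4970 / 0.091 = 54,610 g.
Volume at density 1.14 g/mL: 54,610 g ÷ 1.14 g/mL = 47,910 mL.

47.9 L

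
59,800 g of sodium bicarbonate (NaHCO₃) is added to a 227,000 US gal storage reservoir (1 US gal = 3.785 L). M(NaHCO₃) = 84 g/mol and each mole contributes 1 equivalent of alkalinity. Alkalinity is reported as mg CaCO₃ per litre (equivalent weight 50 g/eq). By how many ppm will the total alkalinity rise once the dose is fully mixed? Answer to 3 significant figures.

Volume: 227,000 US gal × 3.785 L/gal = 859,195 L.
Moles of NaHCO₃: 59,800 g ÷ 84 g/mol = 711.9 mol → 711.9 eq of alkalinity.
As CaCO₃: 711.9 eq × 50 g/eq = 35,600 g.
Rise: 35,600 g / 859,195 L × 1000 = 41.43 mg/L.

41.4 ppm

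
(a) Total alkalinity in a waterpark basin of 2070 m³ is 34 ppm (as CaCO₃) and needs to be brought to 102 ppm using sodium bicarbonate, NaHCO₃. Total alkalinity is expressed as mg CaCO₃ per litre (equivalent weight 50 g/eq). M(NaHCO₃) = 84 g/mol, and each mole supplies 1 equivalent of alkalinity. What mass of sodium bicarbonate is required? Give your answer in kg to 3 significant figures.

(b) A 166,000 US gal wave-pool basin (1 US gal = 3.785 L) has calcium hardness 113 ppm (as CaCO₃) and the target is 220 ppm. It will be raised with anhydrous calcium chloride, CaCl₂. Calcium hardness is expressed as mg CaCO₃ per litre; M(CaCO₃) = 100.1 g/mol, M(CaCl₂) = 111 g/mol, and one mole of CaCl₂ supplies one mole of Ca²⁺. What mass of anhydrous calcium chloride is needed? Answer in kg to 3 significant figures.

(a) 236 kg; (b) 74.5 kg

(a) Volume: 2070 m³ = 2,070,000 L.
(a) Alkalinity to add: (102 − 34) = 68 mg/L as CaCO₃ × 2,070,000 L = 140,800 g as CaCO₃.
(a) Equivalents: 140,800 g ÷ 50 g/eq = 2815 eq.
(a) NaHCO₃ supplies 1 eq per mole → 2815 mol.
(a) Mass: 2815 mol × 84 g/mol = 236,500 g.

(b) Volume: 166,000 US gal × 3.785 L/gal = 628,310 L.
(b) Hardness to add: (220 − 113) = 107 mg/L as CaCO₃ × 628,310 L = 67,230 g as CaCO₃.
(b) Moles of Ca²⁺ (1 mol Ca²⁺ ≡ 1 mol CaCO₃): 67,230 / 100.1 g/mol = 671.6 mol.
(b) Mass of CaCl₂: 671.6 × 111 = 74,550 g.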